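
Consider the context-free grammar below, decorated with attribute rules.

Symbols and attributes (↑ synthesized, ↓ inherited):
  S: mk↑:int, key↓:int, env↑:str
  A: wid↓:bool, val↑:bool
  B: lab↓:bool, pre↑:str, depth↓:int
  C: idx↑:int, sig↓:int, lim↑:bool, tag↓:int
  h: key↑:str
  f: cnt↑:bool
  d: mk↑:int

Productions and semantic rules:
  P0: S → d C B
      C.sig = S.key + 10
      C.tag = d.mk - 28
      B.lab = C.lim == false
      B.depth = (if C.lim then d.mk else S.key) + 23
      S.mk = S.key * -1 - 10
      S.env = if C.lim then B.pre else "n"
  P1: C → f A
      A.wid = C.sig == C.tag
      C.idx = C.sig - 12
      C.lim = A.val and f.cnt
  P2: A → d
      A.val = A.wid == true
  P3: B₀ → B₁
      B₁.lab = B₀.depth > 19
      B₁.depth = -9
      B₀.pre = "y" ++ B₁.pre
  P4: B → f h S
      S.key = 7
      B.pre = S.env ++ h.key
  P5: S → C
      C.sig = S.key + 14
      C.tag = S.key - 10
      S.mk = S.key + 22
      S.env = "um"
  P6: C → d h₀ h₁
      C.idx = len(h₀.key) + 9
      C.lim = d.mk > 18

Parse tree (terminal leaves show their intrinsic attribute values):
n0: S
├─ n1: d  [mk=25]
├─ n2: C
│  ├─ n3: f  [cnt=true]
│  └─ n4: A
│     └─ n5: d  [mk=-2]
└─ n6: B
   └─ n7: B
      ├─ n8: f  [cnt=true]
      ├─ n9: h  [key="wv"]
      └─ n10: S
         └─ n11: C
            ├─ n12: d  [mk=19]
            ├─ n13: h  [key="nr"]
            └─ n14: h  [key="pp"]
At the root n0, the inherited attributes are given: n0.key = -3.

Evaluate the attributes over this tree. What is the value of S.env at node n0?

1. n0.key = -3  [given at root]
2. n1.mk = 25  [terminal]
3. n2.sig = 7  [S.key + 10]
4. n2.tag = -3  [d.mk - 28]
5. n3.cnt = true  [terminal]
6. n4.wid = false  [C.sig == C.tag]
7. n5.mk = -2  [terminal]
8. n4.val = false  [A.wid == true]
9. n2.idx = -5  [C.sig - 12]
10. n2.lim = false  [A.val and f.cnt]
11. n6.lab = true  [C.lim == false]
12. n6.depth = 20  [(if C.lim then d.mk else S.key) + 23]
13. n7.lab = true  [B₀.depth > 19]
14. n7.depth = -9  [-9]
15. n8.cnt = true  [terminal]
16. n9.key = "wv"  [terminal]
17. n10.key = 7  [7]
18. n11.sig = 21  [S.key + 14]
19. n11.tag = -3  [S.key - 10]
20. n12.mk = 19  [terminal]
21. n13.key = "nr"  [terminal]
22. n14.key = "pp"  [terminal]
23. n11.idx = 11  [len(h₀.key) + 9]
24. n11.lim = true  [d.mk > 18]
25. n10.mk = 29  [S.key + 22]
26. n10.env = "um"  ["um"]
27. n7.pre = "umwv"  [S.env ++ h.key]
28. n6.pre = "yumwv"  ["y" ++ B₁.pre]
29. n0.mk = -7  [S.key * -1 - 10]
30. n0.env = "n"  [if C.lim then B.pre else "n"]

"n"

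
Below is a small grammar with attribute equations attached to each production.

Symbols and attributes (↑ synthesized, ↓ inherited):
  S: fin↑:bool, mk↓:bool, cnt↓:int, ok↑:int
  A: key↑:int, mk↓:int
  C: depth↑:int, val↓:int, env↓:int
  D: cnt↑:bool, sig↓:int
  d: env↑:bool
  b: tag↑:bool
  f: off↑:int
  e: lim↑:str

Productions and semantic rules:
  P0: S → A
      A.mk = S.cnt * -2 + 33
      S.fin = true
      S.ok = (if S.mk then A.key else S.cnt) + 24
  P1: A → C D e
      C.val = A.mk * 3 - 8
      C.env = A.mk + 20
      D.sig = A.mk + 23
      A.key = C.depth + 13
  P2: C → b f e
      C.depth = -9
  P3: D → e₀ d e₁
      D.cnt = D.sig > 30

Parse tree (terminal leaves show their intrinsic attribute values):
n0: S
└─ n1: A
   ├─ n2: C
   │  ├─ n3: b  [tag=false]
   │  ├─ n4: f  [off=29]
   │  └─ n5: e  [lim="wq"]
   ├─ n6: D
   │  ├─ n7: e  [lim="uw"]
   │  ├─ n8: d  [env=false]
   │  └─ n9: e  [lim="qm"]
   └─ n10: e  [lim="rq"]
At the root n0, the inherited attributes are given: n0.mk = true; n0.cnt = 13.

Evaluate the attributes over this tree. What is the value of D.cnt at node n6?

false

1. n0.mk = true  [given at root]
2. n0.cnt = 13  [given at root]
3. n1.mk = 7  [S.cnt * -2 + 33]
4. n2.val = 13  [A.mk * 3 - 8]
5. n2.env = 27  [A.mk + 20]
6. n3.tag = false  [terminal]
7. n4.off = 29  [terminal]
8. n5.lim = "wq"  [terminal]
9. n2.depth = -9  [-9]
10. n6.sig = 30  [A.mk + 23]
11. n7.lim = "uw"  [terminal]
12. n8.env = false  [terminal]
13. n9.lim = "qm"  [terminal]
14. n6.cnt = false  [D.sig > 30]
15. n10.lim = "rq"  [terminal]
16. n1.key = 4  [C.depth + 13]
17. n0.fin = true  [true]
18. n0.ok = 28  [(if S.mk then A.key else S.cnt) + 24]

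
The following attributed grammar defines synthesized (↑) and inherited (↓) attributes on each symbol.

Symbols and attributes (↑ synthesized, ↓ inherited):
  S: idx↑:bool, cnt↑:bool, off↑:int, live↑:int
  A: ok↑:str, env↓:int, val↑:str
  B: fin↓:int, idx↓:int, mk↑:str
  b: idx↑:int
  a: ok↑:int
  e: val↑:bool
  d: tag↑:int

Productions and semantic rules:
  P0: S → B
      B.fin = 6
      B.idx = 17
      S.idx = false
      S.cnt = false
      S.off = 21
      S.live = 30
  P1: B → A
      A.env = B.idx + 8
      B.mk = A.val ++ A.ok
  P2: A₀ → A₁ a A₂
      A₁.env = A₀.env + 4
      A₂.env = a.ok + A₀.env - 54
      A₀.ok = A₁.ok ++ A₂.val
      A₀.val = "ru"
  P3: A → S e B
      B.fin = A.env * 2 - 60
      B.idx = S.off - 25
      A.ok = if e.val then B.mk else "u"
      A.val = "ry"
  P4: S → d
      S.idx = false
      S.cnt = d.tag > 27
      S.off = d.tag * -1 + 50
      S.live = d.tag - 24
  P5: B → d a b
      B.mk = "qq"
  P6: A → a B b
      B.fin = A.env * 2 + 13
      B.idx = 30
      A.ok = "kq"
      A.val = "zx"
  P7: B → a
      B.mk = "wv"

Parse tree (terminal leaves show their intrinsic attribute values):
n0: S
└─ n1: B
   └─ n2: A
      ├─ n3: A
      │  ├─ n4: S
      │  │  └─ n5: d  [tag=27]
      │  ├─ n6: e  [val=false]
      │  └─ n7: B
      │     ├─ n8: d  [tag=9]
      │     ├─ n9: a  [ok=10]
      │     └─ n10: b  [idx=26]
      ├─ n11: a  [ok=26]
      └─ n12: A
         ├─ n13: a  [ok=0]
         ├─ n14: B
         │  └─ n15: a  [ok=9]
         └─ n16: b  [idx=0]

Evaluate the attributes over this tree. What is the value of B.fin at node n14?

7

1. n1.fin = 6  [6]
2. n1.idx = 17  [17]
3. n2.env = 25  [B.idx + 8]
4. n3.env = 29  [A₀.env + 4]
5. n5.tag = 27  [terminal]
6. n4.idx = false  [false]
7. n4.cnt = false  [d.tag > 27]
8. n4.off = 23  [d.tag * -1 + 50]
9. n4.live = 3  [d.tag - 24]
10. n6.val = false  [terminal]
11. n7.fin = -2  [A.env * 2 - 60]
12. n7.idx = -2  [S.off - 25]
13. n8.tag = 9  [terminal]
14. n9.ok = 10  [terminal]
15. n10.idx = 26  [terminal]
16. n7.mk = "qq"  ["qq"]
17. n3.ok = "u"  [if e.val then B.mk else "u"]
18. n3.val = "ry"  ["ry"]
19. n11.ok = 26  [terminal]
20. n12.env = -3  [a.ok + A₀.env - 54]
21. n13.ok = 0  [terminal]
22. n14.fin = 7  [A.env * 2 + 13]
23. n14.idx = 30  [30]
24. n15.ok = 9  [terminal]
25. n14.mk = "wv"  ["wv"]
26. n16.idx = 0  [terminal]
27. n12.ok = "kq"  ["kq"]
28. n12.val = "zx"  ["zx"]
29. n2.ok = "uzx"  [A₁.ok ++ A₂.val]
30. n2.val = "ru"  ["ru"]
31. n1.mk = "ruuzx"  [A.val ++ A.ok]
32. n0.idx = false  [false]
33. n0.cnt = false  [false]
34. n0.off = 21  [21]
35. n0.live = 30  [30]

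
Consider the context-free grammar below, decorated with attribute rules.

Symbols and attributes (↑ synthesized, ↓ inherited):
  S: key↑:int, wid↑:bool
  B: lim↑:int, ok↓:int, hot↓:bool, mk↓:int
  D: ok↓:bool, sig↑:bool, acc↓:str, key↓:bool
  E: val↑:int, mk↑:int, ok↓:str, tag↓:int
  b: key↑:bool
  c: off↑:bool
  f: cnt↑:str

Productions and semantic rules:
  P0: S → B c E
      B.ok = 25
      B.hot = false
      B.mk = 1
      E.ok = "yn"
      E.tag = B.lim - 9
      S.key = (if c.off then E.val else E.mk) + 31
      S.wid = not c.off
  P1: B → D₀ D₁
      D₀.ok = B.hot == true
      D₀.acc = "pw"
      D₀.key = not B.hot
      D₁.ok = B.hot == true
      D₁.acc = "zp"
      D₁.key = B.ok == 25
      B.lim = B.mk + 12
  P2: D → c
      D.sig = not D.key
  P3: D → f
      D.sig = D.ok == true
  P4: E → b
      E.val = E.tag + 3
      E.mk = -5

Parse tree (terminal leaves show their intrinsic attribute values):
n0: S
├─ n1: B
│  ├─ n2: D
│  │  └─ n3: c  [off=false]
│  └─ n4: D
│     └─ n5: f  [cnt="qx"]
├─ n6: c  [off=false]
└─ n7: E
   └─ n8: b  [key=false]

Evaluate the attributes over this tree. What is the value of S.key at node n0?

26

1. n1.ok = 25  [25]
2. n1.hot = false  [false]
3. n1.mk = 1  [1]
4. n2.ok = false  [B.hot == true]
5. n2.acc = "pw"  ["pw"]
6. n2.key = true  [not B.hot]
7. n3.off = false  [terminal]
8. n2.sig = false  [not D.key]
9. n4.ok = false  [B.hot == true]
10. n4.acc = "zp"  ["zp"]
11. n4.key = true  [B.ok == 25]
12. n5.cnt = "qx"  [terminal]
13. n4.sig = false  [D.ok == true]
14. n1.lim = 13  [B.mk + 12]
15. n6.off = false  [terminal]
16. n7.ok = "yn"  ["yn"]
17. n7.tag = 4  [B.lim - 9]
18. n8.key = false  [terminal]
19. n7.val = 7  [E.tag + 3]
20. n7.mk = -5  [-5]
21. n0.key = 26  [(if c.off then E.val else E.mk) + 31]
22. n0.wid = true  [not c.off]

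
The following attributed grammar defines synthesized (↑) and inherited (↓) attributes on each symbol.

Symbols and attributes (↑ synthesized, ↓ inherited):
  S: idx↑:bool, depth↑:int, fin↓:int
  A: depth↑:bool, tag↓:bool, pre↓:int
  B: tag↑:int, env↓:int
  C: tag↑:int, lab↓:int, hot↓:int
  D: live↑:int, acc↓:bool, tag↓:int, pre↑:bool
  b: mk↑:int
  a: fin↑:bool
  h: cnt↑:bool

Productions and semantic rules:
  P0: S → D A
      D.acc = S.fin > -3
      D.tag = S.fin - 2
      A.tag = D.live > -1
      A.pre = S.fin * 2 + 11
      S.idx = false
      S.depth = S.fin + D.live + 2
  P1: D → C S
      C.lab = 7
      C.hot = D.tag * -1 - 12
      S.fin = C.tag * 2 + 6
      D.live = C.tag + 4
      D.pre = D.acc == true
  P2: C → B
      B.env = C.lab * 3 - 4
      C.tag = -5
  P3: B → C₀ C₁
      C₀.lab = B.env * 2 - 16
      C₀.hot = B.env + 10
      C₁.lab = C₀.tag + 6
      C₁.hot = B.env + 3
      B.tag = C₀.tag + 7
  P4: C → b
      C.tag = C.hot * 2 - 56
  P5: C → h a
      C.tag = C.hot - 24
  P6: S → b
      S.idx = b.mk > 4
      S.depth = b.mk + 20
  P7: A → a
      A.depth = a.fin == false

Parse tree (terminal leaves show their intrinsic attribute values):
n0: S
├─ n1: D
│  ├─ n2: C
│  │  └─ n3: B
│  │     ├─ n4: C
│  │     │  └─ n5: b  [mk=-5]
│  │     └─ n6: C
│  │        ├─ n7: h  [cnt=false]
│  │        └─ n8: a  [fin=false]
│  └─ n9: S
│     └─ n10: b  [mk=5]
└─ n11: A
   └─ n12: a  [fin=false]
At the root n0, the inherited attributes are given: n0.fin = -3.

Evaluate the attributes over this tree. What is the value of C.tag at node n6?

-4

1. n0.fin = -3  [given at root]
2. n1.acc = false  [S.fin > -3]
3. n1.tag = -5  [S.fin - 2]
4. n2.lab = 7  [7]
5. n2.hot = -7  [D.tag * -1 - 12]
6. n3.env = 17  [C.lab * 3 - 4]
7. n4.lab = 18  [B.env * 2 - 16]
8. n4.hot = 27  [B.env + 10]
9. n5.mk = -5  [terminal]
10. n4.tag = -2  [C.hot * 2 - 56]
11. n6.lab = 4  [C₀.tag + 6]
12. n6.hot = 20  [B.env + 3]
13. n7.cnt = false  [terminal]
14. n8.fin = false  [terminal]
15. n6.tag = -4  [C.hot - 24]
16. n3.tag = 5  [C₀.tag + 7]
17. n2.tag = -5  [-5]
18. n9.fin = -4  [C.tag * 2 + 6]
19. n10.mk = 5  [terminal]
20. n9.idx = true  [b.mk > 4]
21. n9.depth = 25  [b.mk + 20]
22. n1.live = -1  [C.tag + 4]
23. n1.pre = false  [D.acc == true]
24. n11.tag = false  [D.live > -1]
25. n11.pre = 5  [S.fin * 2 + 11]
26. n12.fin = false  [terminal]
27. n11.depth = true  [a.fin == false]
28. n0.idx = false  [false]
29. n0.depth = -2  [S.fin + D.live + 2]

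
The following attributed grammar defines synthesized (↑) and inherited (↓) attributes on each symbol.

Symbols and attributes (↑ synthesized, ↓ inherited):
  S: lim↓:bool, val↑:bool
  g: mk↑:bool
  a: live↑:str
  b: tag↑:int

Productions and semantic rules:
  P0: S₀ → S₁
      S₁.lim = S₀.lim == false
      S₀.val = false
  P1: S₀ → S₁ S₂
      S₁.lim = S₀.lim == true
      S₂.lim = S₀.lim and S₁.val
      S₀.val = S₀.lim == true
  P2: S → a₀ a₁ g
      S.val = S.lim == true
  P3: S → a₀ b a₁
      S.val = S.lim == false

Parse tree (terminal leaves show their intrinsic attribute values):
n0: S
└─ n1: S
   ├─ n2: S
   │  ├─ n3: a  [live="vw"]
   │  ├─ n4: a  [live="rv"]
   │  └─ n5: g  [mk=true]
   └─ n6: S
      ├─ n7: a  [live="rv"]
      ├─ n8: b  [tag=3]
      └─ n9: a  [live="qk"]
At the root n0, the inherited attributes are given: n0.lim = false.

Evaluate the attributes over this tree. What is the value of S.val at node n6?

false

1. n0.lim = false  [given at root]
2. n1.lim = true  [S₀.lim == false]
3. n2.lim = true  [S₀.lim == true]
4. n3.live = "vw"  [terminal]
5. n4.live = "rv"  [terminal]
6. n5.mk = true  [terminal]
7. n2.val = true  [S.lim == true]
8. n6.lim = true  [S₀.lim and S₁.val]
9. n7.live = "rv"  [terminal]
10. n8.tag = 3  [terminal]
11. n9.live = "qk"  [terminal]
12. n6.val = false  [S.lim == false]
13. n1.val = true  [S₀.lim == true]
14. n0.val = false  [false]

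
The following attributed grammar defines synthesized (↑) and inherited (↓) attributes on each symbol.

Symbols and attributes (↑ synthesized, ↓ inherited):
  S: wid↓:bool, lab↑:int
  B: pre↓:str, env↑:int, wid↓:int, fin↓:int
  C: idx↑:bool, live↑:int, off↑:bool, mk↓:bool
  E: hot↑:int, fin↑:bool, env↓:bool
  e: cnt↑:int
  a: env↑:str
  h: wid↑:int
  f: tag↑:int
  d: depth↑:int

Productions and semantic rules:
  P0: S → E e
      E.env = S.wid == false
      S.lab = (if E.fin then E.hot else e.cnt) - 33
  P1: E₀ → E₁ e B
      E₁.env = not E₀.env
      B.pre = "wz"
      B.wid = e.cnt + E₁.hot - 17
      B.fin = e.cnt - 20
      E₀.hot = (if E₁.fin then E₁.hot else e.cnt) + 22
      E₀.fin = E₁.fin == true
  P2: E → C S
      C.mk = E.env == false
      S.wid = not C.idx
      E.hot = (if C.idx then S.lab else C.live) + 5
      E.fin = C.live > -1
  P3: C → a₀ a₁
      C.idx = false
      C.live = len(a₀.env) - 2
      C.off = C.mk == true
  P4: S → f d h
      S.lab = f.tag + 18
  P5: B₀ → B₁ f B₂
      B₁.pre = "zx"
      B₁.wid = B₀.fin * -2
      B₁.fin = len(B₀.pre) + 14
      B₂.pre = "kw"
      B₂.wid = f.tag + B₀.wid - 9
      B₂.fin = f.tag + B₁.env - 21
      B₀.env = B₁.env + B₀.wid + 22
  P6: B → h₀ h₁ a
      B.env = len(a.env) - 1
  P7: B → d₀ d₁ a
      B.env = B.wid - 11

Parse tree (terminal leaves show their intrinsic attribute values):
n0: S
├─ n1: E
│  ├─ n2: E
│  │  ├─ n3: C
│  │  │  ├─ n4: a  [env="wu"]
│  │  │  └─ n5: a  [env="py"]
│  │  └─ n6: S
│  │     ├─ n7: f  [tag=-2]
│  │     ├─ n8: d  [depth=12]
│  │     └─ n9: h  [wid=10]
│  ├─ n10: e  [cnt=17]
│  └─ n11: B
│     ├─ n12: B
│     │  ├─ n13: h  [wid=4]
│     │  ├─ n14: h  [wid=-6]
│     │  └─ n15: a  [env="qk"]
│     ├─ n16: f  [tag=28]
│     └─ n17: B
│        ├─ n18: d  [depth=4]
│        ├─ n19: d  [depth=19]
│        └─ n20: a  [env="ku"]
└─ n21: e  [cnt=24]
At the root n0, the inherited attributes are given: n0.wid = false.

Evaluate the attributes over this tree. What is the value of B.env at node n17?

1. n0.wid = false  [given at root]
2. n1.env = true  [S.wid == false]
3. n2.env = false  [not E₀.env]
4. n3.mk = true  [E.env == false]
5. n4.env = "wu"  [terminal]
6. n5.env = "py"  [terminal]
7. n3.idx = false  [false]
8. n3.live = 0  [len(a₀.env) - 2]
9. n3.off = true  [C.mk == true]
10. n6.wid = true  [not C.idx]
11. n7.tag = -2  [terminal]
12. n8.depth = 12  [terminal]
13. n9.wid = 10  [terminal]
14. n6.lab = 16  [f.tag + 18]
15. n2.hot = 5  [(if C.idx then S.lab else C.live) + 5]
16. n2.fin = true  [C.live > -1]
17. n10.cnt = 17  [terminal]
18. n11.pre = "wz"  ["wz"]
19. n11.wid = 5  [e.cnt + E₁.hot - 17]
20. n11.fin = -3  [e.cnt - 20]
21. n12.pre = "zx"  ["zx"]
22. n12.wid = 6  [B₀.fin * -2]
23. n12.fin = 16  [len(B₀.pre) + 14]
24. n13.wid = 4  [terminal]
25. n14.wid = -6  [terminal]
26. n15.env = "qk"  [terminal]
27. n12.env = 1  [len(a.env) - 1]
28. n16.tag = 28  [terminal]
29. n17.pre = "kw"  ["kw"]
30. n17.wid = 24  [f.tag + B₀.wid - 9]
31. n17.fin = 8  [f.tag + B₁.env - 21]
32. n18.depth = 4  [terminal]
33. n19.depth = 19  [terminal]
34. n20.env = "ku"  [terminal]
35. n17.env = 13  [B.wid - 11]
36. n11.env = 28  [B₁.env + B₀.wid + 22]
37. n1.hot = 27  [(if E₁.fin then E₁.hot else e.cnt) + 22]
38. n1.fin = true  [E₁.fin == true]
39. n21.cnt = 24  [terminal]
40. n0.lab = -6  [(if E.fin then E.hot else e.cnt) - 33]

13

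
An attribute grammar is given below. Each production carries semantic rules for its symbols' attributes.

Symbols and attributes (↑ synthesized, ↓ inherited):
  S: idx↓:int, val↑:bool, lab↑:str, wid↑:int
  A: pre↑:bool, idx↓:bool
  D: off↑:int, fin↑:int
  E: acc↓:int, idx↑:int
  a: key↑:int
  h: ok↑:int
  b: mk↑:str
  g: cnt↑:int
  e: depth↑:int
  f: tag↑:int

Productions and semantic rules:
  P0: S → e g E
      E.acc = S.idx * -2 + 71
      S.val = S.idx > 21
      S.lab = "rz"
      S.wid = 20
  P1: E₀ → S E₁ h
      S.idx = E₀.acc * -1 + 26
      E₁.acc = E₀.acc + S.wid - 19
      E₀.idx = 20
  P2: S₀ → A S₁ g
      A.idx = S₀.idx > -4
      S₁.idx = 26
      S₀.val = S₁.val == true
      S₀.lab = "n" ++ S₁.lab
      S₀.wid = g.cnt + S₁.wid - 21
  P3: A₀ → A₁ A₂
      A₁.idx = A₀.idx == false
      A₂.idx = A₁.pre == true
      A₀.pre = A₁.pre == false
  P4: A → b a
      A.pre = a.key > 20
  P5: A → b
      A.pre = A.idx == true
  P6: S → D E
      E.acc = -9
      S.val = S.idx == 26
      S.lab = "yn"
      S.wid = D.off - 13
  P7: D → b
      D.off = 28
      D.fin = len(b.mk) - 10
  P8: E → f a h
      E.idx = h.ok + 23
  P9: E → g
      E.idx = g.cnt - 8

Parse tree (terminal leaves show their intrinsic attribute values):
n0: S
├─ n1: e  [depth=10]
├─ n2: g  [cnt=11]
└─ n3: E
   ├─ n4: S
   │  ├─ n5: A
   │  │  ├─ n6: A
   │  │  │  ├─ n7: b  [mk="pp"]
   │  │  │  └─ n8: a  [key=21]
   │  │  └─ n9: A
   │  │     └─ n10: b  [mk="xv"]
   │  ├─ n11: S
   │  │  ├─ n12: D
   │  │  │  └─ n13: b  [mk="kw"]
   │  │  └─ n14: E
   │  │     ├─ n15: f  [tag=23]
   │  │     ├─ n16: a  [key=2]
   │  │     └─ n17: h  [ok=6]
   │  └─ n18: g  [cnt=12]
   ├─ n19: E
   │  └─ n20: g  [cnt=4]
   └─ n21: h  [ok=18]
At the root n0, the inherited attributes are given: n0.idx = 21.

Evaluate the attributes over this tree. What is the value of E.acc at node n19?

16

1. n0.idx = 21  [given at root]
2. n1.depth = 10  [terminal]
3. n2.cnt = 11  [terminal]
4. n3.acc = 29  [S.idx * -2 + 71]
5. n4.idx = -3  [E₀.acc * -1 + 26]
6. n5.idx = true  [S₀.idx > -4]
7. n6.idx = false  [A₀.idx == false]
8. n7.mk = "pp"  [terminal]
9. n8.key = 21  [terminal]
10. n6.pre = true  [a.key > 20]
11. n9.idx = true  [A₁.pre == true]
12. n10.mk = "xv"  [terminal]
13. n9.pre = true  [A.idx == true]
14. n5.pre = false  [A₁.pre == false]
15. n11.idx = 26  [26]
16. n13.mk = "kw"  [terminal]
17. n12.off = 28  [28]
18. n12.fin = -8  [len(b.mk) - 10]
19. n14.acc = -9  [-9]
20. n15.tag = 23  [terminal]
21. n16.key = 2  [terminal]
22. n17.ok = 6  [terminal]
23. n14.idx = 29  [h.ok + 23]
24. n11.val = true  [S.idx == 26]
25. n11.lab = "yn"  ["yn"]
26. n11.wid = 15  [D.off - 13]
27. n18.cnt = 12  [terminal]
28. n4.val = true  [S₁.val == true]
29. n4.lab = "nyn"  ["n" ++ S₁.lab]
30. n4.wid = 6  [g.cnt + S₁.wid - 21]
31. n19.acc = 16  [E₀.acc + S.wid - 19]
32. n20.cnt = 4  [terminal]
33. n19.idx = -4  [g.cnt - 8]
34. n21.ok = 18  [terminal]
35. n3.idx = 20  [20]
36. n0.val = false  [S.idx > 21]
37. n0.lab = "rz"  ["rz"]
38. n0.wid = 20  [20]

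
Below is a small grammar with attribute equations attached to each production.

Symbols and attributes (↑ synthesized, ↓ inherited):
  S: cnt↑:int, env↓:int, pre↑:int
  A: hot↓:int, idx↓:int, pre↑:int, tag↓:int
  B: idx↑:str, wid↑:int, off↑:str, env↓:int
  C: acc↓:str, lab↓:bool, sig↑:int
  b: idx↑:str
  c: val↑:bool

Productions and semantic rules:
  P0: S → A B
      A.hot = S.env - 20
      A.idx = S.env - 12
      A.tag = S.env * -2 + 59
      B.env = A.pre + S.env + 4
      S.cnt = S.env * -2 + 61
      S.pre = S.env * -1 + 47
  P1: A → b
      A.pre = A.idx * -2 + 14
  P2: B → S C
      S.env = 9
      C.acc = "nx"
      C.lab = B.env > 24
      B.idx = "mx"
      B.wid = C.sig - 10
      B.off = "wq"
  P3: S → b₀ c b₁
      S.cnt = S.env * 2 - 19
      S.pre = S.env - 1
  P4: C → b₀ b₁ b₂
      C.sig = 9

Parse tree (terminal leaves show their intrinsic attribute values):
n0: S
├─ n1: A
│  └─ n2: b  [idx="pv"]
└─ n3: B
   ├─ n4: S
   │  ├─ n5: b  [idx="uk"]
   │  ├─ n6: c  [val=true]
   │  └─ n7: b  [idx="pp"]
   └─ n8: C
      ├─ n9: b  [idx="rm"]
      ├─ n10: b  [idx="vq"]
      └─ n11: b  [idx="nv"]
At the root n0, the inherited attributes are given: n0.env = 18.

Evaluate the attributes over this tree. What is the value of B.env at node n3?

24

1. n0.env = 18  [given at root]
2. n1.hot = -2  [S.env - 20]
3. n1.idx = 6  [S.env - 12]
4. n1.tag = 23  [S.env * -2 + 59]
5. n2.idx = "pv"  [terminal]
6. n1.pre = 2  [A.idx * -2 + 14]
7. n3.env = 24  [A.pre + S.env + 4]
8. n4.env = 9  [9]
9. n5.idx = "uk"  [terminal]
10. n6.val = true  [terminal]
11. n7.idx = "pp"  [terminal]
12. n4.cnt = -1  [S.env * 2 - 19]
13. n4.pre = 8  [S.env - 1]
14. n8.acc = "nx"  ["nx"]
15. n8.lab = false  [B.env > 24]
16. n9.idx = "rm"  [terminal]
17. n10.idx = "vq"  [terminal]
18. n11.idx = "nv"  [terminal]
19. n8.sig = 9  [9]
20. n3.idx = "mx"  ["mx"]
21. n3.wid = -1  [C.sig - 10]
22. n3.off = "wq"  ["wq"]
23. n0.cnt = 25  [S.env * -2 + 61]
24. n0.pre = 29  [S.env * -1 + 47]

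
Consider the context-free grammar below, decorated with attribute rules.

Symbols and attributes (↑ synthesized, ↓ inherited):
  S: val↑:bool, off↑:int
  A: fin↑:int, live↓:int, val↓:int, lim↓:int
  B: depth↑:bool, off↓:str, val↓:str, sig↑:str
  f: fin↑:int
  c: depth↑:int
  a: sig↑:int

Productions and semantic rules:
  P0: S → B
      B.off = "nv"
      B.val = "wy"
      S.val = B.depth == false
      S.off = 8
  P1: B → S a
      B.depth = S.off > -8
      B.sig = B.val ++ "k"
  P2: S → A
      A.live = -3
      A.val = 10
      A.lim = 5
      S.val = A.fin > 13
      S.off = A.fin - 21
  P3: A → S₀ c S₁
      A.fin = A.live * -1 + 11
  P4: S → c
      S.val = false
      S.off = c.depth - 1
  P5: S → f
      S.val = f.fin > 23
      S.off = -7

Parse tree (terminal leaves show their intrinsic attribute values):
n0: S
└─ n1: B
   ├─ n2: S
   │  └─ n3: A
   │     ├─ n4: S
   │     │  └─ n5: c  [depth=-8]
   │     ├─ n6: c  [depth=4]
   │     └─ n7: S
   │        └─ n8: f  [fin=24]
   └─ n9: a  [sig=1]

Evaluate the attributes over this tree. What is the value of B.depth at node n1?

1. n1.off = "nv"  ["nv"]
2. n1.val = "wy"  ["wy"]
3. n3.live = -3  [-3]
4. n3.val = 10  [10]
5. n3.lim = 5  [5]
6. n5.depth = -8  [terminal]
7. n4.val = false  [false]
8. n4.off = -9  [c.depth - 1]
9. n6.depth = 4  [terminal]
10. n8.fin = 24  [terminal]
11. n7.val = true  [f.fin > 23]
12. n7.off = -7  [-7]
13. n3.fin = 14  [A.live * -1 + 11]
14. n2.val = true  [A.fin > 13]
15. n2.off = -7  [A.fin - 21]
16. n9.sig = 1  [terminal]
17. n1.depth = true  [S.off > -8]
18. n1.sig = "wyk"  [B.val ++ "k"]
19. n0.val = false  [B.depth == false]
20. n0.off = 8  [8]

true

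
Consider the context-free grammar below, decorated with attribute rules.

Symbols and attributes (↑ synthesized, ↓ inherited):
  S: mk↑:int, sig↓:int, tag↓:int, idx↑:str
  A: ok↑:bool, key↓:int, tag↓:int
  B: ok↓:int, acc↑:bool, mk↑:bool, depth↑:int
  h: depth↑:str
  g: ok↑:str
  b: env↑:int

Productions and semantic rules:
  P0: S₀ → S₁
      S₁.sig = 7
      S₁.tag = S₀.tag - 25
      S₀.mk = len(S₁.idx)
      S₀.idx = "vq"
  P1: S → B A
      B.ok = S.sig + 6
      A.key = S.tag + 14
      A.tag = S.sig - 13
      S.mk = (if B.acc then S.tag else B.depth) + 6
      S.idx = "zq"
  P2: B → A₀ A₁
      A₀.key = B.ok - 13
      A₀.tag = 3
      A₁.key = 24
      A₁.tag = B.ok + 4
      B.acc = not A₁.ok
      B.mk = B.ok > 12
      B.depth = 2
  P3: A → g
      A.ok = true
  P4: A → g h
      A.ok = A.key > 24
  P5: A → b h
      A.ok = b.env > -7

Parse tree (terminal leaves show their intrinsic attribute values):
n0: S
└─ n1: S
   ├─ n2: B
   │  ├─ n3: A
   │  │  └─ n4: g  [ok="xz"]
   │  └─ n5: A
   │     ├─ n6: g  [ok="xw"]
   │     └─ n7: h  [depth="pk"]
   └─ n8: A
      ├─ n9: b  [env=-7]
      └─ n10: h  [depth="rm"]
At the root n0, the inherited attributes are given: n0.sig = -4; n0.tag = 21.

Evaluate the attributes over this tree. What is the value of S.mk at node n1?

2

1. n0.sig = -4  [given at root]
2. n0.tag = 21  [given at root]
3. n1.sig = 7  [7]
4. n1.tag = -4  [S₀.tag - 25]
5. n2.ok = 13  [S.sig + 6]
6. n3.key = 0  [B.ok - 13]
7. n3.tag = 3  [3]
8. n4.ok = "xz"  [terminal]
9. n3.ok = true  [true]
10. n5.key = 24  [24]
11. n5.tag = 17  [B.ok + 4]
12. n6.ok = "xw"  [terminal]
13. n7.depth = "pk"  [terminal]
14. n5.ok = false  [A.key > 24]
15. n2.acc = true  [not A₁.ok]
16. n2.mk = true  [B.ok > 12]
17. n2.depth = 2  [2]
18. n8.key = 10  [S.tag + 14]
19. n8.tag = -6  [S.sig - 13]
20. n9.env = -7  [terminal]
21. n10.depth = "rm"  [terminal]
22. n8.ok = false  [b.env > -7]
23. n1.mk = 2  [(if B.acc then S.tag else B.depth) + 6]
24. n1.idx = "zq"  ["zq"]
25. n0.mk = 2  [len(S₁.idx)]
26. n0.idx = "vq"  ["vq"]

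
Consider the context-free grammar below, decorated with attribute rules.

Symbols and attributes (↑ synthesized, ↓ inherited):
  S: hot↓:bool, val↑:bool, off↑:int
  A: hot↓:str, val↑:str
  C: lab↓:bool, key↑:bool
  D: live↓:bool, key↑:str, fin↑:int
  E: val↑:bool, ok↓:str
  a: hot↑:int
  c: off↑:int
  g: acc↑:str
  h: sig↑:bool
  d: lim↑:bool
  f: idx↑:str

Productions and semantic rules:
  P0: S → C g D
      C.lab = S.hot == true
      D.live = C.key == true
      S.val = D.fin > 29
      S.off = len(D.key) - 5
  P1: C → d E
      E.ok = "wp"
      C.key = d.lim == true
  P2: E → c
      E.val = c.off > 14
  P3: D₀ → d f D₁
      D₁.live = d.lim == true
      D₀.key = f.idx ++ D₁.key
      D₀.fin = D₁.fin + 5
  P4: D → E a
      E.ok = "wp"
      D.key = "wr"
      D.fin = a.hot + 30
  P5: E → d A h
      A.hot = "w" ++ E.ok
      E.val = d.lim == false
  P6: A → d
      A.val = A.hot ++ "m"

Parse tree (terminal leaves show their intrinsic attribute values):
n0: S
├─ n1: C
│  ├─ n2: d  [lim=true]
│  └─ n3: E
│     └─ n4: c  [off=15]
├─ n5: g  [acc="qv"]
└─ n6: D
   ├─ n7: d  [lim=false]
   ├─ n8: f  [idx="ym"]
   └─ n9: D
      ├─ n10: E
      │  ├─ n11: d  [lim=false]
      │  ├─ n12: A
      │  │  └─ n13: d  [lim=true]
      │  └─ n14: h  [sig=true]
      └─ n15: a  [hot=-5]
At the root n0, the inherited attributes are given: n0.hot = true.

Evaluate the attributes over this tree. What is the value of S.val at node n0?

1. n0.hot = true  [given at root]
2. n1.lab = true  [S.hot == true]
3. n2.lim = true  [terminal]
4. n3.ok = "wp"  ["wp"]
5. n4.off = 15  [terminal]
6. n3.val = true  [c.off > 14]
7. n1.key = true  [d.lim == true]
8. n5.acc = "qv"  [terminal]
9. n6.live = true  [C.key == true]
10. n7.lim = false  [terminal]
11. n8.idx = "ym"  [terminal]
12. n9.live = false  [d.lim == true]
13. n10.ok = "wp"  ["wp"]
14. n11.lim = false  [terminal]
15. n12.hot = "wwp"  ["w" ++ E.ok]
16. n13.lim = true  [terminal]
17. n12.val = "wwpm"  [A.hot ++ "m"]
18. n14.sig = true  [terminal]
19. n10.val = true  [d.lim == false]
20. n15.hot = -5  [terminal]
21. n9.key = "wr"  ["wr"]
22. n9.fin = 25  [a.hot + 30]
23. n6.key = "ymwr"  [f.idx ++ D₁.key]
24. n6.fin = 30  [D₁.fin + 5]
25. n0.val = true  [D.fin > 29]
26. n0.off = -1  [len(D.key) - 5]

true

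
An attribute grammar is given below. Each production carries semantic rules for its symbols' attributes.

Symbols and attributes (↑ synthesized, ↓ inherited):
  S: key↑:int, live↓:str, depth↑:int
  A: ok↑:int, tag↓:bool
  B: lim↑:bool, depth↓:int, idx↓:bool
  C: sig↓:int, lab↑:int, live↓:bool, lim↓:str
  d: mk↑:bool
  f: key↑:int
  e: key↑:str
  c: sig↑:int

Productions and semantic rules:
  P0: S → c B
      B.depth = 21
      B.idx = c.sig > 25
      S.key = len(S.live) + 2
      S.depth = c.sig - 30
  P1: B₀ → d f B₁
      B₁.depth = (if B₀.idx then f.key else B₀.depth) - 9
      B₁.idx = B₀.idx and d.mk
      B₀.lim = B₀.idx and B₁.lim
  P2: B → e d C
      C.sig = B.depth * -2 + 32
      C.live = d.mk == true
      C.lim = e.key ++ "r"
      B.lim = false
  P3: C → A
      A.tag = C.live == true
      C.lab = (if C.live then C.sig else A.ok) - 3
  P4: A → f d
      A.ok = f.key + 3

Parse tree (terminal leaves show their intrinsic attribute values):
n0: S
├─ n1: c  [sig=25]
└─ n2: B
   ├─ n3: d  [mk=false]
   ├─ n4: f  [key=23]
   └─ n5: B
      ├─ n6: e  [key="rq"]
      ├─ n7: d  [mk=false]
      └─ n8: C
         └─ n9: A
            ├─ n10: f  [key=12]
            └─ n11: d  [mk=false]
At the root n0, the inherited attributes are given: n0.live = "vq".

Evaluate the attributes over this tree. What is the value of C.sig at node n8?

8

1. n0.live = "vq"  [given at root]
2. n1.sig = 25  [terminal]
3. n2.depth = 21  [21]
4. n2.idx = false  [c.sig > 25]
5. n3.mk = false  [terminal]
6. n4.key = 23  [terminal]
7. n5.depth = 12  [(if B₀.idx then f.key else B₀.depth) - 9]
8. n5.idx = false  [B₀.idx and d.mk]
9. n6.key = "rq"  [terminal]
10. n7.mk = false  [terminal]
11. n8.sig = 8  [B.depth * -2 + 32]
12. n8.live = false  [d.mk == true]
13. n8.lim = "rqr"  [e.key ++ "r"]
14. n9.tag = false  [C.live == true]
15. n10.key = 12  [terminal]
16. n11.mk = false  [terminal]
17. n9.ok = 15  [f.key + 3]
18. n8.lab = 12  [(if C.live then C.sig else A.ok) - 3]
19. n5.lim = false  [false]
20. n2.lim = false  [B₀.idx and B₁.lim]
21. n0.key = 4  [len(S.live) + 2]
22. n0.depth = -5  [c.sig - 30]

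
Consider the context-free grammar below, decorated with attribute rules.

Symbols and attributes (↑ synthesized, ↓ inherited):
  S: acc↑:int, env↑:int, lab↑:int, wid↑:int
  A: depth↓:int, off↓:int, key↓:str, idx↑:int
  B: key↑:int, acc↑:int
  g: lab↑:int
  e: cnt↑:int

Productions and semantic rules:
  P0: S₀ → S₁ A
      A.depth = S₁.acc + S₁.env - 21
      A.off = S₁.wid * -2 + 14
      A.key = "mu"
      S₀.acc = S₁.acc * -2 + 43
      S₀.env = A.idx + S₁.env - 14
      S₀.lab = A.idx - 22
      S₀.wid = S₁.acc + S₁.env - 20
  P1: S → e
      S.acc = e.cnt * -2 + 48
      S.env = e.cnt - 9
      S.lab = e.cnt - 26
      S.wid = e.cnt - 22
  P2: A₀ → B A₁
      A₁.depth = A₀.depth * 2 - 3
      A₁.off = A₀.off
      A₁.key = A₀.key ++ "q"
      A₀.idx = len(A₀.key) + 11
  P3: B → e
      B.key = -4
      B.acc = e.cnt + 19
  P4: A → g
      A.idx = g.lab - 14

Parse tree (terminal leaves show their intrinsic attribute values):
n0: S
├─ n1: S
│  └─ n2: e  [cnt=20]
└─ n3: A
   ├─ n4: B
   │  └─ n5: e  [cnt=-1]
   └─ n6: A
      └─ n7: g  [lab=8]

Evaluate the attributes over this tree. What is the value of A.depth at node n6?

-7

1. n2.cnt = 20  [terminal]
2. n1.acc = 8  [e.cnt * -2 + 48]
3. n1.env = 11  [e.cnt - 9]
4. n1.lab = -6  [e.cnt - 26]
5. n1.wid = -2  [e.cnt - 22]
6. n3.depth = -2  [S₁.acc + S₁.env - 21]
7. n3.off = 18  [S₁.wid * -2 + 14]
8. n3.key = "mu"  ["mu"]
9. n5.cnt = -1  [terminal]
10. n4.key = -4  [-4]
11. n4.acc = 18  [e.cnt + 19]
12. n6.depth = -7  [A₀.depth * 2 - 3]
13. n6.off = 18  [A₀.off]
14. n6.key = "muq"  [A₀.key ++ "q"]
15. n7.lab = 8  [terminal]
16. n6.idx = -6  [g.lab - 14]
17. n3.idx = 13  [len(A₀.key) + 11]
18. n0.acc = 27  [S₁.acc * -2 + 43]
19. n0.env = 10  [A.idx + S₁.env - 14]
20. n0.lab = -9  [A.idx - 22]
21. n0.wid = -1  [S₁.acc + S₁.env - 20]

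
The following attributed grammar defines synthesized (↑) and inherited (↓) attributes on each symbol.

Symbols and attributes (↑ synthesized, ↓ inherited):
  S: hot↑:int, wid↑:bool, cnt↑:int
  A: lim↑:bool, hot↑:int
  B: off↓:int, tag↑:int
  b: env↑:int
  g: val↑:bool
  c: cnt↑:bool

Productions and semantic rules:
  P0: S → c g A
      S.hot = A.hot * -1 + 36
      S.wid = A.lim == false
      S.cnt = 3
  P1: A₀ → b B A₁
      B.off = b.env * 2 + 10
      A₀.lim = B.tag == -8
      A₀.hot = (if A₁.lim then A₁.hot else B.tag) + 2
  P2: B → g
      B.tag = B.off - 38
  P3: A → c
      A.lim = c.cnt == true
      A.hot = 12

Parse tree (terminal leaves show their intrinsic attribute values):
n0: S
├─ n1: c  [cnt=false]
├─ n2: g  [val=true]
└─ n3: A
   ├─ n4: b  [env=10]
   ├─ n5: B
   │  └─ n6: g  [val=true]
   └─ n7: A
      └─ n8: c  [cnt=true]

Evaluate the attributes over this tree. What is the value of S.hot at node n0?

22

1. n1.cnt = false  [terminal]
2. n2.val = true  [terminal]
3. n4.env = 10  [terminal]
4. n5.off = 30  [b.env * 2 + 10]
5. n6.val = true  [terminal]
6. n5.tag = -8  [B.off - 38]
7. n8.cnt = true  [terminal]
8. n7.lim = true  [c.cnt == true]
9. n7.hot = 12  [12]
10. n3.lim = true  [B.tag == -8]
11. n3.hot = 14  [(if A₁.lim then A₁.hot else B.tag) + 2]
12. n0.hot = 22  [A.hot * -1 + 36]
13. n0.wid = false  [A.lim == false]
14. n0.cnt = 3  [3]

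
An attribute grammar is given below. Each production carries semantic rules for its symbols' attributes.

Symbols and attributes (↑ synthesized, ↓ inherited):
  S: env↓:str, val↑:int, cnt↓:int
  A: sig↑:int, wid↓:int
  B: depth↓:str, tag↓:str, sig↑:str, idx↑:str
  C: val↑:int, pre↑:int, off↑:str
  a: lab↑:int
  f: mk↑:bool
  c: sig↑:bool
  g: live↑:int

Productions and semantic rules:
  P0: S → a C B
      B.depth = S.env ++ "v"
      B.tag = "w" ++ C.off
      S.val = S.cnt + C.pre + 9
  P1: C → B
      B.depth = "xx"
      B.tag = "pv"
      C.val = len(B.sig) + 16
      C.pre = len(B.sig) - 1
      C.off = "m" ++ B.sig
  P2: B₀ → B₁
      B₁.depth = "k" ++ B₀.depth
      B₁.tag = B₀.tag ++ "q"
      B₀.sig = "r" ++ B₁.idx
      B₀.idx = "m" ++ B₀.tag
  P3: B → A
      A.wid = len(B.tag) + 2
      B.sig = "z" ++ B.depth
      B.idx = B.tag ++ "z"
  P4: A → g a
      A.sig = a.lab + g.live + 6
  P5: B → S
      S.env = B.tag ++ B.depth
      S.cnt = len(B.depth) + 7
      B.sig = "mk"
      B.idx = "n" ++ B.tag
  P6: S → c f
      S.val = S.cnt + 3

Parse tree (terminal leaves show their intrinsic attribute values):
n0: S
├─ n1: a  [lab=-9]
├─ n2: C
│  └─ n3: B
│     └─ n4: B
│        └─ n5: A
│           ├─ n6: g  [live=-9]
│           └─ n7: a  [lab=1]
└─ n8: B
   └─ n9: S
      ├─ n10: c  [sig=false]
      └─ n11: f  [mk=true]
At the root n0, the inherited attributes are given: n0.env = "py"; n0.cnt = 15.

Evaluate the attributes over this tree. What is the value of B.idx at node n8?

"nwmrpvqz"

1. n0.env = "py"  [given at root]
2. n0.cnt = 15  [given at root]
3. n1.lab = -9  [terminal]
4. n3.depth = "xx"  ["xx"]
5. n3.tag = "pv"  ["pv"]
6. n4.depth = "kxx"  ["k" ++ B₀.depth]
7. n4.tag = "pvq"  [B₀.tag ++ "q"]
8. n5.wid = 5  [len(B.tag) + 2]
9. n6.live = -9  [terminal]
10. n7.lab = 1  [terminal]
11. n5.sig = -2  [a.lab + g.live + 6]
12. n4.sig = "zkxx"  ["z" ++ B.depth]
13. n4.idx = "pvqz"  [B.tag ++ "z"]
14. n3.sig = "rpvqz"  ["r" ++ B₁.idx]
15. n3.idx = "mpv"  ["m" ++ B₀.tag]
16. n2.val = 21  [len(B.sig) + 16]
17. n2.pre = 4  [len(B.sig) - 1]
18. n2.off = "mrpvqz"  ["m" ++ B.sig]
19. n8.depth = "pyv"  [S.env ++ "v"]
20. n8.tag = "wmrpvqz"  ["w" ++ C.off]
21. n9.env = "wmrpvqzpyv"  [B.tag ++ B.depth]
22. n9.cnt = 10  [len(B.depth) + 7]
23. n10.sig = false  [terminal]
24. n11.mk = true  [terminal]
25. n9.val = 13  [S.cnt + 3]
26. n8.sig = "mk"  ["mk"]
27. n8.idx = "nwmrpvqz"  ["n" ++ B.tag]
28. n0.val = 28  [S.cnt + C.pre + 9]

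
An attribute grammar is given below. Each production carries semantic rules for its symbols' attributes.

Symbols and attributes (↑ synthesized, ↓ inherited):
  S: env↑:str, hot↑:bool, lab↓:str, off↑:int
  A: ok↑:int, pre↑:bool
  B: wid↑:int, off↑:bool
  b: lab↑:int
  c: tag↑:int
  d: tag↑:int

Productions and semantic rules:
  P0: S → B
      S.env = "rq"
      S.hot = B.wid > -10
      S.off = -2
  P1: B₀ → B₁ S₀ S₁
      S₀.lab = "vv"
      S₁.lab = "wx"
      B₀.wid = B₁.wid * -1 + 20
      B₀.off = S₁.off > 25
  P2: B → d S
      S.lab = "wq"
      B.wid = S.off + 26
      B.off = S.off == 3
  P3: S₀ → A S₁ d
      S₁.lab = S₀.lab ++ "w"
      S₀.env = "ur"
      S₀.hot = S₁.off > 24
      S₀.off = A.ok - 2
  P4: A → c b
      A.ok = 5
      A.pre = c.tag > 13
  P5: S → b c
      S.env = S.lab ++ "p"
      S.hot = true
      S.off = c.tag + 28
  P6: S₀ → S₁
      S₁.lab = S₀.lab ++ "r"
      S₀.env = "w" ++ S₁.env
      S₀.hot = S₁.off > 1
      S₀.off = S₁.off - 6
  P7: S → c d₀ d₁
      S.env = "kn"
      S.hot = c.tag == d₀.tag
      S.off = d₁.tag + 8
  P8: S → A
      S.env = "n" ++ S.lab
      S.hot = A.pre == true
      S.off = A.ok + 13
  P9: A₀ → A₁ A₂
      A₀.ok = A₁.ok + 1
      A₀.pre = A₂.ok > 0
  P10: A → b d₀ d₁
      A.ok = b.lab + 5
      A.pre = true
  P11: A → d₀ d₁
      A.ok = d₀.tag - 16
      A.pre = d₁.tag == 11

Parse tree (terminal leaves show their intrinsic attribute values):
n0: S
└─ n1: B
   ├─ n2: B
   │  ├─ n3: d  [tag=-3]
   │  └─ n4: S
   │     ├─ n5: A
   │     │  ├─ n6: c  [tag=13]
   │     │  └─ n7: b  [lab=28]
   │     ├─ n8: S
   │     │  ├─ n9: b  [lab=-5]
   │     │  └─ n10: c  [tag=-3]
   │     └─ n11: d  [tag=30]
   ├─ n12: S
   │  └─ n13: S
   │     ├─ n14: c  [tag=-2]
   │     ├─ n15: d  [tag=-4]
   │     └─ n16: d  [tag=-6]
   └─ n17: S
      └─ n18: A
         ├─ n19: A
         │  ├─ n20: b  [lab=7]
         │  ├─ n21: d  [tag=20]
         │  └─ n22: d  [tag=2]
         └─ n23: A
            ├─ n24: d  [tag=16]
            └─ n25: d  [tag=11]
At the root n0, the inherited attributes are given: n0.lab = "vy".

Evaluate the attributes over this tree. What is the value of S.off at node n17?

1. n0.lab = "vy"  [given at root]
2. n3.tag = -3  [terminal]
3. n4.lab = "wq"  ["wq"]
4. n6.tag = 13  [terminal]
5. n7.lab = 28  [terminal]
6. n5.ok = 5  [5]
7. n5.pre = false  [c.tag > 13]
8. n8.lab = "wqw"  [S₀.lab ++ "w"]
9. n9.lab = -5  [terminal]
10. n10.tag = -3  [terminal]
11. n8.env = "wqwp"  [S.lab ++ "p"]
12. n8.hot = true  [true]
13. n8.off = 25  [c.tag + 28]
14. n11.tag = 30  [terminal]
15. n4.env = "ur"  ["ur"]
16. n4.hot = true  [S₁.off > 24]
17. n4.off = 3  [A.ok - 2]
18. n2.wid = 29  [S.off + 26]
19. n2.off = true  [S.off == 3]
20. n12.lab = "vv"  ["vv"]
21. n13.lab = "vvr"  [S₀.lab ++ "r"]
22. n14.tag = -2  [terminal]
23. n15.tag = -4  [terminal]
24. n16.tag = -6  [terminal]
25. n13.env = "kn"  ["kn"]
26. n13.hot = false  [c.tag == d₀.tag]
27. n13.off = 2  [d₁.tag + 8]
28. n12.env = "wkn"  ["w" ++ S₁.env]
29. n12.hot = true  [S₁.off > 1]
30. n12.off = -4  [S₁.off - 6]
31. n17.lab = "wx"  ["wx"]
32. n20.lab = 7  [terminal]
33. n21.tag = 20  [terminal]
34. n22.tag = 2  [terminal]
35. n19.ok = 12  [b.lab + 5]
36. n19.pre = true  [true]
37. n24.tag = 16  [terminal]
38. n25.tag = 11  [terminal]
39. n23.ok = 0  [d₀.tag - 16]
40. n23.pre = true  [d₁.tag == 11]
41. n18.ok = 13  [A₁.ok + 1]
42. n18.pre = false  [A₂.ok > 0]
43. n17.env = "nwx"  ["n" ++ S.lab]
44. n17.hot = false  [A.pre == true]
45. n17.off = 26  [A.ok + 13]
46. n1.wid = -9  [B₁.wid * -1 + 20]
47. n1.off = true  [S₁.off > 25]
48. n0.env = "rq"  ["rq"]
49. n0.hot = true  [B.wid > -10]
50. n0.off = -2  [-2]

26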